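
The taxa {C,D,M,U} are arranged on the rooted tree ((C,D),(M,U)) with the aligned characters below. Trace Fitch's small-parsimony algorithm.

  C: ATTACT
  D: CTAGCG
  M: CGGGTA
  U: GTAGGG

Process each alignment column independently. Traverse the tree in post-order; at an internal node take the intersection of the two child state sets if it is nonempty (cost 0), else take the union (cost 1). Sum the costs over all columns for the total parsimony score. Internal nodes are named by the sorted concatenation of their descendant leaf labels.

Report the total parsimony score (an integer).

10

site 0, node CD: C={A} ∪ D={C} → {A,C} (+1)
site 0, node MU: M={C} ∪ U={G} → {C,G} (+1)
site 0, node CDMU: CD={A,C} ∩ MU={C,G} → {C} (+0)
site 1, node CD: C={T} ∩ D={T} → {T} (+0)
site 1, node MU: M={G} ∪ U={T} → {G,T} (+1)
site 1, node CDMU: CD={T} ∩ MU={G,T} → {T} (+0)
site 2, node CD: C={T} ∪ D={A} → {A,T} (+1)
site 2, node MU: M={G} ∪ U={A} → {A,G} (+1)
site 2, node CDMU: CD={A,T} ∩ MU={A,G} → {A} (+0)
site 3, node CD: C={A} ∪ D={G} → {A,G} (+1)
site 3, node MU: M={G} ∩ U={G} → {G} (+0)
site 3, node CDMU: CD={A,G} ∩ MU={G} → {G} (+0)
site 4, node CD: C={C} ∩ D={C} → {C} (+0)
site 4, node MU: M={T} ∪ U={G} → {G,T} (+1)
site 4, node CDMU: CD={C} ∪ MU={G,T} → {C,G,T} (+1)
site 5, node CD: C={T} ∪ D={G} → {G,T} (+1)
site 5, node MU: M={A} ∪ U={G} → {A,G} (+1)
site 5, node CDMU: CD={G,T} ∩ MU={A,G} → {G} (+0)
per-site changes: [2, 1, 2, 1, 2, 2]; total = 10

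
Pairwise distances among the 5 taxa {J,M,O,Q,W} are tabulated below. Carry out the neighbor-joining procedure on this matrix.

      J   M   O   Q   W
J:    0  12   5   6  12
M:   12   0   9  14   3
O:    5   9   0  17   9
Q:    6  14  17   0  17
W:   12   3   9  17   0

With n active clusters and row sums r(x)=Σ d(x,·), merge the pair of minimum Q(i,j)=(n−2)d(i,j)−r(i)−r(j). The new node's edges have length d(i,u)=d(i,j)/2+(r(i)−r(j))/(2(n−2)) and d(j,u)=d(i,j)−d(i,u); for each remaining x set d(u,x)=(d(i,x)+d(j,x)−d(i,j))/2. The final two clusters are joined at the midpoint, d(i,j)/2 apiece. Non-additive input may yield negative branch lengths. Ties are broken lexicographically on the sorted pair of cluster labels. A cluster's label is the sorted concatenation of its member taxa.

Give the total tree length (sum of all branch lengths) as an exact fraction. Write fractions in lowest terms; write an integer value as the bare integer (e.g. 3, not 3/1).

1. join J+Q (d=6, Q=-71) ⇒ JQ; edges |J|=-1/6, |Q|=37/6
  updated: d(JQ,M)=10, d(JQ,O)=8, d(JQ,W)=23/2
2. join JQ+O (d=8, Q=-79/2) ⇒ JOQ; edges |JQ|=39/8, |O|=25/8
  updated: d(JOQ,M)=11/2, d(JOQ,W)=25/4
3. join JOQ+M (d=11/2, Q=-59/4) ⇒ JMOQ; edges |JOQ|=35/8, |M|=9/8
  updated: d(JMOQ,W)=15/8
4. join JMOQ+W (d=15/8) ⇒ JMOQW; edges |JMOQ|=15/16, |W|=15/16
final tree: ((((J:-1/6,Q:37/6):39/8,O:25/8):35/8,M:9/8):15/16,W:15/16)
total length: 171/8

171/8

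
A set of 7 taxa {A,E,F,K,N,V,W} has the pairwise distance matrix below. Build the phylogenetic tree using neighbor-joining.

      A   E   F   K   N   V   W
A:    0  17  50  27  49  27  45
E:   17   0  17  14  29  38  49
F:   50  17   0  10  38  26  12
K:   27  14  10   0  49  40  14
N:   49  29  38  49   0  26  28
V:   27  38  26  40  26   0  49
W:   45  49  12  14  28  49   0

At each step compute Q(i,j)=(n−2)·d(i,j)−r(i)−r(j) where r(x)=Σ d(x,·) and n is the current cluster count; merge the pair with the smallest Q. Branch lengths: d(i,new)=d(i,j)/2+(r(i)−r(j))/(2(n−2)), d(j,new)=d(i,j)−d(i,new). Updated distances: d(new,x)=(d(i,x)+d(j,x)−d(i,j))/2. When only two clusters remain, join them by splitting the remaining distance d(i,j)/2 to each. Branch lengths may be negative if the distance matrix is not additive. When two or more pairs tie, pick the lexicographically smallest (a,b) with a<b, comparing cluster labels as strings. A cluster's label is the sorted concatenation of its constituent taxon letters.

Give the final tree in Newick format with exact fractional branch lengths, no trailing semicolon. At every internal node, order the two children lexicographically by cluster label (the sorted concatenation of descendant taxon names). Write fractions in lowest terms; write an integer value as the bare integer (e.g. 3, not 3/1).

(((((A:229/16,E:43/16):169/24,(N:143/10,V:117/10):173/24):45/4,K:27/8):21/8,F:5/2):19/4,W:19/4)

1. join N+V (d=26, Q=-295) ⇒ NV; edges |N|=143/10, |V|=117/10
  updated: d(A,NV)=25, d(E,NV)=41/2, d(F,NV)=19, d(K,NV)=63/2, d(NV,W)=51/2
2. join A+E (d=17, Q=-427/2) ⇒ AE; edges |A|=229/16, |E|=43/16
  updated: d(AE,F)=25, d(AE,K)=12, d(AE,NV)=57/4, d(AE,W)=77/2
3. join AE+NV (d=57/4, Q=-549/4) ⇒ AENV; edges |AE|=169/24, |NV|=173/24
  updated: d(AENV,F)=119/8, d(AENV,K)=117/8, d(AENV,W)=199/8
4. join AENV+K (d=117/8, Q=-255/4) ⇒ AEKNV; edges |AENV|=45/4, |K|=27/8
  updated: d(AEKNV,F)=41/8, d(AEKNV,W)=97/8
5. join AEKNV+F (d=41/8, Q=-117/4) ⇒ AEFKNV; edges |AEKNV|=21/8, |F|=5/2
  updated: d(AEFKNV,W)=19/2
6. join AEFKNV+W (d=19/2) ⇒ AEFKNVW; edges |AEFKNV|=19/4, |W|=19/4
final tree: (((((A:229/16,E:43/16):169/24,(N:143/10,V:117/10):173/24):45/4,K:27/8):21/8,F:5/2):19/4,W:19/4)
total length: 173/2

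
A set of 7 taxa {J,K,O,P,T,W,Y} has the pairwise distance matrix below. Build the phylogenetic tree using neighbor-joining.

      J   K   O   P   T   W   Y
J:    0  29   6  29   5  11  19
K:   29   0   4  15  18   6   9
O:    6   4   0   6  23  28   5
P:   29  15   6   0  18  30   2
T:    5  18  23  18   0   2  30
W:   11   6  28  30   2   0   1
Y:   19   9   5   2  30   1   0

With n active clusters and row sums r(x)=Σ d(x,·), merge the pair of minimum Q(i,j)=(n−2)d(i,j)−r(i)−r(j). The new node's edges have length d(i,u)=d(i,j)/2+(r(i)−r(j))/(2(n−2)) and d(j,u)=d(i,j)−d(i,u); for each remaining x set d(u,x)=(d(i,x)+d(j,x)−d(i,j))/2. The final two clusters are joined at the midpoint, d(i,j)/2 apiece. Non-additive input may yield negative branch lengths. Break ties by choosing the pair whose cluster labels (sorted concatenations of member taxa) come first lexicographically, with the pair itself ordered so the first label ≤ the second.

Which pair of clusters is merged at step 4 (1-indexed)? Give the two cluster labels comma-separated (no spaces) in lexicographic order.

1. join J+T (d=5, Q=-170) ⇒ JT; edges |J|=14/5, |T|=11/5
  updated: d(JT,K)=21, d(JT,O)=12, d(JT,P)=21, d(JT,W)=4, d(JT,Y)=22
2. join JT+W (d=4, Q=-133) ⇒ JTW; edges |JT|=27/8, |W|=5/8
  updated: d(JTW,K)=23/2, d(JTW,O)=18, d(JTW,P)=47/2, d(JTW,Y)=19/2
3. join JTW+K (d=23/2, Q=-135/2) ⇒ JKTW; edges |JTW|=115/12, |K|=23/12
  updated: d(JKTW,O)=21/4, d(JKTW,P)=27/2, d(JKTW,Y)=7/2
4. join JKTW+O (d=21/4, Q=-28) ⇒ JKOTW; edges |JKTW|=33/8, |O|=9/8
  updated: d(JKOTW,P)=57/8, d(JKOTW,Y)=13/8
5. join JKOTW+P (d=57/8, Q=-43/4) ⇒ JKOPTW; edges |JKOTW|=27/8, |P|=15/4
  updated: d(JKOPTW,Y)=-7/4
6. join JKOPTW+Y (d=-7/4) ⇒ JKOPTWY; edges |JKOPTW|=-7/8, |Y|=-7/8
final tree: ((((((J:14/5,T:11/5):27/8,W:5/8):115/12,K:23/12):33/8,O:9/8):27/8,P:15/4):-7/8,Y:-7/8)
total length: 249/8

JKTW,O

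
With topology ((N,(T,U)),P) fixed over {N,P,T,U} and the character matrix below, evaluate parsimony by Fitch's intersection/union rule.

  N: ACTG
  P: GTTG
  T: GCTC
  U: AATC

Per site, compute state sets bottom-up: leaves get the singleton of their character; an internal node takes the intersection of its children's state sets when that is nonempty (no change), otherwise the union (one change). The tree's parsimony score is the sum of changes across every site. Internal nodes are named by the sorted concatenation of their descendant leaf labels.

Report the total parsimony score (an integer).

[col 0] TU: children T:{G}, U:{A} ∪→ {A,G}; cost 1
[col 0] NTU: children N:{A}, TU:{A,G} ∩→ {A}; cost 0
[col 0] NPTU: children NTU:{A}, P:{G} ∪→ {A,G}; cost 1
[col 1] TU: children T:{C}, U:{A} ∪→ {A,C}; cost 1
[col 1] NTU: children N:{C}, TU:{A,C} ∩→ {C}; cost 0
[col 1] NPTU: children NTU:{C}, P:{T} ∪→ {C,T}; cost 1
[col 2] TU: children T:{T}, U:{T} ∩→ {T}; cost 0
[col 2] NTU: children N:{T}, TU:{T} ∩→ {T}; cost 0
[col 2] NPTU: children NTU:{T}, P:{T} ∩→ {T}; cost 0
[col 3] TU: children T:{C}, U:{C} ∩→ {C}; cost 0
[col 3] NTU: children N:{G}, TU:{C} ∪→ {C,G}; cost 1
[col 3] NPTU: children NTU:{C,G}, P:{G} ∩→ {G}; cost 0
per-site changes: [2, 2, 0, 1]; total = 5

5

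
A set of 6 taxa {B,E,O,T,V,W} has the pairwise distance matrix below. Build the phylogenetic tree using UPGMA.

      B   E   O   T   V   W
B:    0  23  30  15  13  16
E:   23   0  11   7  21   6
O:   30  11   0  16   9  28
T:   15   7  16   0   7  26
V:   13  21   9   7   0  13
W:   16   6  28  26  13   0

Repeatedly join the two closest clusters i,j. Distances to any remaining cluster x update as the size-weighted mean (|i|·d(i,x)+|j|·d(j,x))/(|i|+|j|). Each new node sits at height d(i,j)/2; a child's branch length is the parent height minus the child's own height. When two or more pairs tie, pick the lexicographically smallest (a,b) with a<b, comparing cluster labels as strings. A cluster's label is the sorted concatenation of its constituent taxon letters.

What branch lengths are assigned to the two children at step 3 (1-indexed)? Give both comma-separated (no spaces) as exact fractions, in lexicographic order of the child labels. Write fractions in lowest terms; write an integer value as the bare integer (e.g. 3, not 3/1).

25/4,11/4

iteration 1: select E,W (d=6); attach at lengths (3, 3); label the merged cluster EW
  updated: d(B,EW)=39/2, d(EW,O)=39/2, d(EW,T)=33/2, d(EW,V)=17
iteration 2: select T,V (d=7); attach at lengths (7/2, 7/2); label the merged cluster TV
  updated: d(B,TV)=14, d(EW,TV)=67/4, d(O,TV)=25/2
iteration 3: select O,TV (d=25/2); attach at lengths (25/4, 11/4); label the merged cluster OTV
  updated: d(B,OTV)=58/3, d(EW,OTV)=53/3
iteration 4: select EW,OTV (d=53/3); attach at lengths (35/6, 31/12); label the merged cluster EOTVW
  updated: d(B,EOTVW)=97/5
iteration 5: select B,EOTVW (d=97/5); attach at lengths (97/10, 13/15); label the merged cluster BEOTVW
final tree: (B:97/10,((E:3,W:3):35/6,(O:25/4,(T:7/2,V:7/2):11/4):31/12):13/15)
total length: 2459/60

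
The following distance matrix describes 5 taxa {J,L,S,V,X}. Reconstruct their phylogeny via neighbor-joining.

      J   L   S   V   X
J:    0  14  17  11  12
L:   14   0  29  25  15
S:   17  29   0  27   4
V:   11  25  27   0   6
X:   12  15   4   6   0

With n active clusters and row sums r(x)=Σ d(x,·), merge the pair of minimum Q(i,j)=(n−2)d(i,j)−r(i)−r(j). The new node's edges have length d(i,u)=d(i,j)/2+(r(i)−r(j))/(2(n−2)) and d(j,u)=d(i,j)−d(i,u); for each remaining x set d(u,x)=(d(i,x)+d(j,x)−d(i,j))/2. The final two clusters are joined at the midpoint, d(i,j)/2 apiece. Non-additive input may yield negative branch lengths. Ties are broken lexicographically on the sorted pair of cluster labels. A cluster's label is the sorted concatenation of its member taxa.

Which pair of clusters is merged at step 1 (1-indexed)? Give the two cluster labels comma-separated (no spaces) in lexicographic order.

S,X

step 1: merge (S,X) at d=4, Q=-102; branch lengths S→26/3, X→-14/3; new cluster SX
  updated: d(J,SX)=25/2, d(L,SX)=20, d(SX,V)=29/2
step 2: merge (J,L) at d=14, Q=-137/2; branch lengths J→13/8, L→99/8; new cluster JL
  updated: d(JL,SX)=37/4, d(JL,V)=11
step 3: merge (JL,SX) at d=37/4, Q=-139/4; branch lengths JL→23/8, SX→51/8; new cluster JLSX
  updated: d(JLSX,V)=65/8
step 4: merge (JLSX,V) at d=65/8; branch lengths JLSX→65/16, V→65/16; new cluster JLSVX
final tree: (((J:13/8,L:99/8):23/8,(S:26/3,X:-14/3):51/8):65/16,V:65/16)
total length: 283/8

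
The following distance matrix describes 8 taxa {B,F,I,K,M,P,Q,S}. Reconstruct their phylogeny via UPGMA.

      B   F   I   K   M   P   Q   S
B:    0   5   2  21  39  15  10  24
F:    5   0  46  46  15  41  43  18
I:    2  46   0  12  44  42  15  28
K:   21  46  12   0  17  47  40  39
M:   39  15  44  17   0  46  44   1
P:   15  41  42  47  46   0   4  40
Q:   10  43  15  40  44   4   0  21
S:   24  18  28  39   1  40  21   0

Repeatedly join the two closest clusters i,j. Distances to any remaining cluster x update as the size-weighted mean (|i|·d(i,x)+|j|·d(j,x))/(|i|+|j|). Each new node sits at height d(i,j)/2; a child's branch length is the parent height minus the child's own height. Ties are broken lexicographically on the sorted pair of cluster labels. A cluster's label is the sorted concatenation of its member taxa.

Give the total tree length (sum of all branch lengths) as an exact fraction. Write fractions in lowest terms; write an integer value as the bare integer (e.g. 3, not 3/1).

1379/20

1. join M+S (d=1) ⇒ MS; edges |M|=1/2, |S|=1/2
  updated: d(B,MS)=63/2, d(F,MS)=33/2, d(I,MS)=36, d(K,MS)=28, d(MS,P)=43, d(MS,Q)=65/2
2. join B+I (d=2) ⇒ BI; edges |B|=1, |I|=1
  updated: d(BI,F)=51/2, d(BI,K)=33/2, d(BI,MS)=135/4, d(BI,P)=57/2, d(BI,Q)=25/2
3. join P+Q (d=4) ⇒ PQ; edges |P|=2, |Q|=2
  updated: d(BI,PQ)=41/2, d(F,PQ)=42, d(K,PQ)=87/2, d(MS,PQ)=151/4
4. join BI+K (d=33/2) ⇒ BIK; edges |BI|=29/4, |K|=33/4
  updated: d(BIK,F)=97/3, d(BIK,MS)=191/6, d(BIK,PQ)=169/6
5. join F+MS (d=33/2) ⇒ FMS; edges |F|=33/4, |MS|=31/4
  updated: d(BIK,FMS)=32, d(FMS,PQ)=235/6
6. join BIK+PQ (d=169/6) ⇒ BIKPQ; edges |BIK|=35/6, |PQ|=145/12
  updated: d(BIKPQ,FMS)=523/15
7. join BIKPQ+FMS (d=523/15) ⇒ BFIKMPQS; edges |BIKPQ|=67/20, |FMS|=551/60
final tree: ((((B:1,I:1):29/4,K:33/4):35/6,(P:2,Q:2):145/12):67/20,(F:33/4,(M:1/2,S:1/2):31/4):551/60)
total length: 1379/20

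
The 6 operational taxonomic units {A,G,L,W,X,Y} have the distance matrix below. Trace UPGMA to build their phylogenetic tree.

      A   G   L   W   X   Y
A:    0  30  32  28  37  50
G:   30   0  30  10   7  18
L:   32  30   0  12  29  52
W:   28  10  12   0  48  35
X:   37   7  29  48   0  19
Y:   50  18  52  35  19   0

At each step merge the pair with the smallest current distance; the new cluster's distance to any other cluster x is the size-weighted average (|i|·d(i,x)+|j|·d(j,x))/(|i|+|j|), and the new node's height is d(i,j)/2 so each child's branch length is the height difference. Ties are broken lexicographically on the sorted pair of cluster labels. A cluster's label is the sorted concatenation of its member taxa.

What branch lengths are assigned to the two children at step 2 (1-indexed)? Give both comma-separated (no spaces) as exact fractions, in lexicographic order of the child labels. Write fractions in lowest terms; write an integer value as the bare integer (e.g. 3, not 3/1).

iteration 1: select G,X (d=7); attach at lengths (7/2, 7/2); label the merged cluster GX
  updated: d(A,GX)=67/2, d(GX,L)=59/2, d(GX,W)=29, d(GX,Y)=37/2
iteration 2: select L,W (d=12); attach at lengths (6, 6); label the merged cluster LW
  updated: d(A,LW)=30, d(GX,LW)=117/4, d(LW,Y)=87/2
iteration 3: select GX,Y (d=37/2); attach at lengths (23/4, 37/4); label the merged cluster GXY
  updated: d(A,GXY)=39, d(GXY,LW)=34
iteration 4: select A,LW (d=30); attach at lengths (15, 9); label the merged cluster ALW
  updated: d(ALW,GXY)=107/3
iteration 5: select ALW,GXY (d=107/3); attach at lengths (17/6, 103/12); label the merged cluster AGLWXY
final tree: ((A:15,(L:6,W:6):9):17/6,((G:7/2,X:7/2):23/4,Y:37/4):103/12)
total length: 833/12

6,6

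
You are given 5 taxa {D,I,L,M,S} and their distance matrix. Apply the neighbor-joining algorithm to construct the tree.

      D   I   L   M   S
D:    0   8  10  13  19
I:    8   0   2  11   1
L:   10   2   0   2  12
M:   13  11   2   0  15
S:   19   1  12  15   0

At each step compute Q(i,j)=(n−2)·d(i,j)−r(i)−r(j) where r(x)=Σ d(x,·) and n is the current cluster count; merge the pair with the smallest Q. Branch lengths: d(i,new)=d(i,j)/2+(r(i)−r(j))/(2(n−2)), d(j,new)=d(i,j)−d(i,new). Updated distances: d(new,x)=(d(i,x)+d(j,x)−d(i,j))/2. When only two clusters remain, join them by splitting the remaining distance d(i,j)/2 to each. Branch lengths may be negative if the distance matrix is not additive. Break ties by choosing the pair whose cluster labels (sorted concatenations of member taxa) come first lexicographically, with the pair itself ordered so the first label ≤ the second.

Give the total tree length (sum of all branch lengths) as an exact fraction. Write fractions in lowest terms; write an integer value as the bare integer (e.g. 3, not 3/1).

19

iteration 1: select I,S (d=1, Q=-66); attach at lengths (-11/3, 14/3); label the merged cluster IS
  updated: d(D,IS)=13, d(IS,L)=13/2, d(IS,M)=25/2
iteration 2: select D,IS (d=13, Q=-42); attach at lengths (15/2, 11/2); label the merged cluster DIS
  updated: d(DIS,L)=7/4, d(DIS,M)=25/4
iteration 3: select DIS,L (d=7/4, Q=-10); attach at lengths (3, -5/4); label the merged cluster DILS
  updated: d(DILS,M)=13/4
iteration 4: select DILS,M (d=13/4); attach at lengths (13/8, 13/8); label the merged cluster DILMS
final tree: (((D:15/2,(I:-11/3,S:14/3):11/2):3,L:-5/4):13/8,M:13/8)
total length: 19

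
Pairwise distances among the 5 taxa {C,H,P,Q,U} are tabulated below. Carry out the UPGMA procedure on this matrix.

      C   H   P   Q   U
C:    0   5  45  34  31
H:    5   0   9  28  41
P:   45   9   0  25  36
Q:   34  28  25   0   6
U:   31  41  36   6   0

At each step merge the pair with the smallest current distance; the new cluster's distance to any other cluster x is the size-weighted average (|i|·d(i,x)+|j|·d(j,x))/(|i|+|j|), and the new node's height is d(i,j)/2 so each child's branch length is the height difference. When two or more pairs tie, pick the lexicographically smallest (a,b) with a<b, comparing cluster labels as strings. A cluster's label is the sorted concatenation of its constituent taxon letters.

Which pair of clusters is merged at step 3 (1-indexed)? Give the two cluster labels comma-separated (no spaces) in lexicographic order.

iteration 1: select C,H (d=5); attach at lengths (5/2, 5/2); label the merged cluster CH
  updated: d(CH,P)=27, d(CH,Q)=31, d(CH,U)=36
iteration 2: select Q,U (d=6); attach at lengths (3, 3); label the merged cluster QU
  updated: d(CH,QU)=67/2, d(P,QU)=61/2
iteration 3: select CH,P (d=27); attach at lengths (11, 27/2); label the merged cluster CHP
  updated: d(CHP,QU)=65/2
iteration 4: select CHP,QU (d=65/2); attach at lengths (11/4, 53/4); label the merged cluster CHPQU
final tree: (((C:5/2,H:5/2):11,P:27/2):11/4,(Q:3,U:3):53/4)
total length: 103/2

CH,P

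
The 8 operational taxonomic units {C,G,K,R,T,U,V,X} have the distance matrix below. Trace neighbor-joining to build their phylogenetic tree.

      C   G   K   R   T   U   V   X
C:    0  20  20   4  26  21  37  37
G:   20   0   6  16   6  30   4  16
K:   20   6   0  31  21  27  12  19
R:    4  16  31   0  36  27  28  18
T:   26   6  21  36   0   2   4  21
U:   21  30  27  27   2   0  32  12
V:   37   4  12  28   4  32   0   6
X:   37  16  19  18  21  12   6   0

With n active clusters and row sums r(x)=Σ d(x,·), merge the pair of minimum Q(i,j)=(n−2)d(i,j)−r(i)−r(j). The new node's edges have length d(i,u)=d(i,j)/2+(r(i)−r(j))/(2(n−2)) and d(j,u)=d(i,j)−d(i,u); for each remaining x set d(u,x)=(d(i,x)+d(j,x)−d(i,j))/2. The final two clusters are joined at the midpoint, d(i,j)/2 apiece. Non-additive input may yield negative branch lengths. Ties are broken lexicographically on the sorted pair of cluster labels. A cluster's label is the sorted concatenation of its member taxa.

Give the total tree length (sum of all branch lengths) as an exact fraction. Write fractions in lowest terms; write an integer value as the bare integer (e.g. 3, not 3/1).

step 1: merge (C,R) at d=4, Q=-301; branch lengths C→29/12, R→19/12; new cluster CR
  updated: d(CR,G)=16, d(CR,K)=47/2, d(CR,T)=29, d(CR,U)=22, d(CR,V)=61/2, d(CR,X)=51/2
step 2: merge (T,U) at d=2, Q=-198; branch lengths T→-16/5, U→26/5; new cluster TU
  updated: d(CR,TU)=49/2, d(G,TU)=17, d(K,TU)=23, d(TU,V)=17, d(TU,X)=31/2
step 3: merge (V,X) at d=6, Q=-255/2; branch lengths V→23/16, X→73/16; new cluster VX
  updated: d(CR,VX)=25, d(G,VX)=7, d(K,VX)=25/2, d(TU,VX)=53/4
step 4: merge (TU,VX) at d=53/4, Q=-383/4; branch lengths TU→239/24, VX→79/24; new cluster TUVX
  updated: d(CR,TUVX)=145/8, d(G,TUVX)=43/8, d(K,TUVX)=89/8
step 5: merge (CR,TUVX) at d=145/8, Q=-56; branch lengths CR→237/16, TUVX→53/16; new cluster CRTUVX
  updated: d(CRTUVX,G)=13/8, d(CRTUVX,K)=33/4
step 6: merge (CRTUVX,G) at d=13/8, Q=-127/8; branch lengths CRTUVX→31/16, G→-5/16; new cluster CGRTUVX
  updated: d(CGRTUVX,K)=101/16
step 7: merge (CGRTUVX,K) at d=101/16; branch lengths CGRTUVX→101/32, K→101/32; new cluster CGKRTUVX
final tree: ((((C:29/12,R:19/12):237/16,((T:-16/5,U:26/5):239/24,(V:23/16,X:73/16):79/24):53/16):31/16,G:-5/16):101/32,K:101/32)
total length: 821/16

821/16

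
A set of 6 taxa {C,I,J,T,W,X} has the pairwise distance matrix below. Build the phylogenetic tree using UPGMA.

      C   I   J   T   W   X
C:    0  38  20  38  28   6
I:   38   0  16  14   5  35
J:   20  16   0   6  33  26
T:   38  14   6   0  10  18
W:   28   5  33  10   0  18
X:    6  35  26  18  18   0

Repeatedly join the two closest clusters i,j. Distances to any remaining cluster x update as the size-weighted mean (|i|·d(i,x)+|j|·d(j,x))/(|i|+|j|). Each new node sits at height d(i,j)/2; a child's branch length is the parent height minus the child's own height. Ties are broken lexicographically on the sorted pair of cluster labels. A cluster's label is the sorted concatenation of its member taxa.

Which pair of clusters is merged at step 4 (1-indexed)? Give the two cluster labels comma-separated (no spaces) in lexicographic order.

IW,JT

step 1: merge (I,W) at d=5; branch lengths I→5/2, W→5/2; new cluster IW
  updated: d(C,IW)=33, d(IW,J)=49/2, d(IW,T)=12, d(IW,X)=53/2
step 2: merge (C,X) at d=6; branch lengths C→3, X→3; new cluster CX
  updated: d(CX,IW)=119/4, d(CX,J)=23, d(CX,T)=28
step 3: merge (J,T) at d=6; branch lengths J→3, T→3; new cluster JT
  updated: d(CX,JT)=51/2, d(IW,JT)=73/4
step 4: merge (IW,JT) at d=73/4; branch lengths IW→53/8, JT→49/8; new cluster IJTW
  updated: d(CX,IJTW)=221/8
step 5: merge (CX,IJTW) at d=221/8; branch lengths CX→173/16, IJTW→75/16; new cluster CIJTWX
final tree: ((C:3,X:3):173/16,((I:5/2,W:5/2):53/8,(J:3,T:3):49/8):75/16)
total length: 181/4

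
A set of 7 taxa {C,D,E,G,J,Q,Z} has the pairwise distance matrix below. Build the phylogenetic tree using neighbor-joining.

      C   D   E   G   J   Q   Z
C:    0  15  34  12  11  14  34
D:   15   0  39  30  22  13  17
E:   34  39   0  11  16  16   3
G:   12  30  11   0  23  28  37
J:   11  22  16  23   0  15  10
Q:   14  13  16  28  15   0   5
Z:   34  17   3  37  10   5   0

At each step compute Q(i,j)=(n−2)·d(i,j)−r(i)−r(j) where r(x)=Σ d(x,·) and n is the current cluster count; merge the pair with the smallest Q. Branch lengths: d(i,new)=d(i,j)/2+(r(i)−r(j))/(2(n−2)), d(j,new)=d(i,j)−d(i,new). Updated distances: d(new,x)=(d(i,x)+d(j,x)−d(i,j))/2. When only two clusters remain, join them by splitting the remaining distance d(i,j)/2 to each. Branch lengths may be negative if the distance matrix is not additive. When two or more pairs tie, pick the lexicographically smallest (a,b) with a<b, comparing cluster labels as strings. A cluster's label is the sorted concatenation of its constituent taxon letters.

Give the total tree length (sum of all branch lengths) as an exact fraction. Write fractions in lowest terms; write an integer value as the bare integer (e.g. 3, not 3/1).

1. join E+Z (d=3, Q=-210) ⇒ EZ; edges |E|=14/5, |Z|=1/5
  updated: d(C,EZ)=65/2, d(D,EZ)=53/2, d(EZ,G)=45/2, d(EZ,J)=23/2, d(EZ,Q)=9
2. join C+G (d=12, Q=-152) ⇒ CG; edges |C|=17/8, |G|=79/8
  updated: d(CG,D)=33/2, d(CG,EZ)=43/2, d(CG,J)=11, d(CG,Q)=15
3. join EZ+J (d=23/2, Q=-187/2) ⇒ EJZ; edges |EZ|=29/4, |J|=17/4
  updated: d(CG,EJZ)=21/2, d(D,EJZ)=37/2, d(EJZ,Q)=25/4
4. join CG+D (d=33/2, Q=-57) ⇒ CDG; edges |CG|=27/4, |D|=39/4
  updated: d(CDG,EJZ)=25/4, d(CDG,Q)=23/4
5. join CDG+EJZ (d=25/4, Q=-73/4) ⇒ CDEGJZ; edges |CDG|=23/8, |EJZ|=27/8
  updated: d(CDEGJZ,Q)=23/8
6. join CDEGJZ+Q (d=23/8) ⇒ CDEGJQZ; edges |CDEGJZ|=23/16, |Q|=23/16
final tree: ((((C:17/8,G:79/8):27/4,D:39/4):23/8,((E:14/5,Z:1/5):29/4,J:17/4):27/8):23/16,Q:23/16)
total length: 417/8

417/8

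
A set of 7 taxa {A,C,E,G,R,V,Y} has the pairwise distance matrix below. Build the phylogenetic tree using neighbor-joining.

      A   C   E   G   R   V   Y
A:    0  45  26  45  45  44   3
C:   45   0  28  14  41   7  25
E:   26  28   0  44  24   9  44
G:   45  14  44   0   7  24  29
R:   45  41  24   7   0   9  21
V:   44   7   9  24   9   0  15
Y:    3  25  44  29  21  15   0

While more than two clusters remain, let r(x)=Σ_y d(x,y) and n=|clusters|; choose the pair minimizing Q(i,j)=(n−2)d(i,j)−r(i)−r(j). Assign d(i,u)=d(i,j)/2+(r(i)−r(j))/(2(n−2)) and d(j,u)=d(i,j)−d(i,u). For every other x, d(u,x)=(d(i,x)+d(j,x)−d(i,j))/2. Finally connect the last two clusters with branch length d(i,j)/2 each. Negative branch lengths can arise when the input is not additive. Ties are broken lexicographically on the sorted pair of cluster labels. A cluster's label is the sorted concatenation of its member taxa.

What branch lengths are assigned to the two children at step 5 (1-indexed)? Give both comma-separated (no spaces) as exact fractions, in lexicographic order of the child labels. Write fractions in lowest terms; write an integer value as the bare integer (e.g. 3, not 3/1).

3,101/8

iteration 1: select A,Y (d=3, Q=-330); attach at lengths (43/5, -28/5); label the merged cluster AY
  updated: d(AY,C)=67/2, d(AY,E)=67/2, d(AY,G)=71/2, d(AY,R)=63/2, d(AY,V)=28
iteration 2: select G,R (d=7, Q=-209); attach at lengths (5, 2); label the merged cluster GR
  updated: d(AY,GR)=30, d(C,GR)=24, d(E,GR)=61/2, d(GR,V)=13
iteration 3: select AY,GR (d=30, Q=-265/2); attach at lengths (235/12, 125/12); label the merged cluster AGRY
  updated: d(AGRY,C)=55/4, d(AGRY,E)=17, d(AGRY,V)=11/2
iteration 4: select AGRY,C (d=55/4, Q=-115/2); attach at lengths (15/4, 10); label the merged cluster ACGRY
  updated: d(ACGRY,E)=125/8, d(ACGRY,V)=-5/8
iteration 5: select ACGRY,E (d=125/8, Q=-24); attach at lengths (3, 101/8); label the merged cluster ACEGRY
  updated: d(ACEGRY,V)=-29/8
iteration 6: select ACEGRY,V (d=-29/8); attach at lengths (-29/16, -29/16); label the merged cluster ACEGRVY
final tree: (((((A:43/5,Y:-28/5):235/12,(G:5,R:2):125/12):15/4,C:10):3,E:101/8):-29/16,V:-29/16)
total length: 263/4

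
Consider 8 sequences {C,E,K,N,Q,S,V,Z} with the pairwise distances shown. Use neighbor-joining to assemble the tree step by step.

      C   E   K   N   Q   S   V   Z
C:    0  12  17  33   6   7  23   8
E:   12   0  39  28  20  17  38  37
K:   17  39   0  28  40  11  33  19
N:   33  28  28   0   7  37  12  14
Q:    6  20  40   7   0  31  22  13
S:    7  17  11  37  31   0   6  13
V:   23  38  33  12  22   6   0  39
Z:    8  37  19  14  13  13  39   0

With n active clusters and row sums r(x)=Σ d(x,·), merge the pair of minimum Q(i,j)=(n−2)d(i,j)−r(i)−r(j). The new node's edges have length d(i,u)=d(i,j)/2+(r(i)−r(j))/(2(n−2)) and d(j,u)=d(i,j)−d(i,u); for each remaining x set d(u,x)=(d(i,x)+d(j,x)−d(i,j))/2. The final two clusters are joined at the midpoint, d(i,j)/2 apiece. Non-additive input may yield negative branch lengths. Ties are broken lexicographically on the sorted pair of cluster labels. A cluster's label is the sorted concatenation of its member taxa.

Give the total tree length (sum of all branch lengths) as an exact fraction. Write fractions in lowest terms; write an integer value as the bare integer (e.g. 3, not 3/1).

1067/16

step 1: merge (N,V) at d=12, Q=-260; branch lengths N→29/6, V→43/6; new cluster NV
  updated: d(C,NV)=22, d(E,NV)=27, d(K,NV)=49/2, d(NV,Q)=17/2, d(NV,S)=31/2, d(NV,Z)=41/2
step 2: merge (NV,Q) at d=17/2, Q=-194; branch lengths NV→21/5, Q→43/10; new cluster NQV
  updated: d(C,NQV)=39/4, d(E,NQV)=77/4, d(K,NQV)=28, d(NQV,S)=19, d(NQV,Z)=25/2
step 3: merge (K,S) at d=11, Q=-137; branch lengths K→91/8, S→-3/8; new cluster KS
  updated: d(C,KS)=13/2, d(E,KS)=45/2, d(KS,NQV)=18, d(KS,Z)=21/2
step 4: merge (KS,Z) at d=21/2, Q=-94; branch lengths KS→7/2, Z→7; new cluster KSZ
  updated: d(C,KSZ)=2, d(E,KSZ)=49/2, d(KSZ,NQV)=10
step 5: merge (C,KSZ) at d=2, Q=-225/4; branch lengths C→-35/16, KSZ→67/16; new cluster CKSZ
  updated: d(CKSZ,E)=69/4, d(CKSZ,NQV)=71/8
step 6: merge (CKSZ,E) at d=69/4, Q=-363/8; branch lengths CKSZ→55/16, E→221/16; new cluster CEKSZ
  updated: d(CEKSZ,NQV)=87/16
step 7: merge (CEKSZ,NQV) at d=87/16; branch lengths CEKSZ→87/32, NQV→87/32; new cluster CEKNQSVZ
final tree: (((C:-35/16,((K:91/8,S:-3/8):7/2,Z:7):67/16):55/16,E:221/16):87/32,((N:29/6,V:43/6):21/5,Q:43/10):87/32)
total length: 1067/16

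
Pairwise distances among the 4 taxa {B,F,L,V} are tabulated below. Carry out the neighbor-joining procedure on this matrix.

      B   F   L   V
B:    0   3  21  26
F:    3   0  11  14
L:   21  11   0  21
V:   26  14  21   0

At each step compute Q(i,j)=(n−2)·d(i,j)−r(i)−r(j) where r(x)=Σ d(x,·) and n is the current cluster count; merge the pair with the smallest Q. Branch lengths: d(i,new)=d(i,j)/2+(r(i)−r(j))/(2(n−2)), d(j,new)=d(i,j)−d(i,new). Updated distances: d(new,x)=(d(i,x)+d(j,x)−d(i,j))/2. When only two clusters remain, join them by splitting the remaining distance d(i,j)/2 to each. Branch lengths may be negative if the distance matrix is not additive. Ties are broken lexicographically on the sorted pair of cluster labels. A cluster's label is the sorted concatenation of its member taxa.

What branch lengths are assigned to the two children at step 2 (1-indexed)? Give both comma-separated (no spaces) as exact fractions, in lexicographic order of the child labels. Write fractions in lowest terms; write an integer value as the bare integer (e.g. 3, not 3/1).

6,17/2

1. join B+F (d=3, Q=-72) ⇒ BF; edges |B|=7, |F|=-4
  updated: d(BF,L)=29/2, d(BF,V)=37/2
2. join BF+L (d=29/2, Q=-54) ⇒ BFL; edges |BF|=6, |L|=17/2
  updated: d(BFL,V)=25/2
3. join BFL+V (d=25/2) ⇒ BFLV; edges |BFL|=25/4, |V|=25/4
final tree: (((B:7,F:-4):6,L:17/2):25/4,V:25/4)
total length: 30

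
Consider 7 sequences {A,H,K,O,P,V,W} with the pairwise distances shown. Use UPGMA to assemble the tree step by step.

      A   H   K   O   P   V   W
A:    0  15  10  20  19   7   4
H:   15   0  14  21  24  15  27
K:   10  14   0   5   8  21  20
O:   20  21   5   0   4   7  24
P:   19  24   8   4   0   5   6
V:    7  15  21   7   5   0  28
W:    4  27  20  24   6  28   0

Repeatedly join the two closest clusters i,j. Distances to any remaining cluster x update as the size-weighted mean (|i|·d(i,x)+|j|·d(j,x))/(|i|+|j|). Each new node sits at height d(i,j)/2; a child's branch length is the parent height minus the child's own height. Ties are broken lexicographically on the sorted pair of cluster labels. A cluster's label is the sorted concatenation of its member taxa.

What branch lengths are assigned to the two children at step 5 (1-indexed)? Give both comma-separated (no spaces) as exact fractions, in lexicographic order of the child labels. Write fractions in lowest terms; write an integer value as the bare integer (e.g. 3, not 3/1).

51/8,65/24

step 1: merge (A,W) at d=4; branch lengths A→2, W→2; new cluster AW
  updated: d(AW,H)=21, d(AW,K)=15, d(AW,O)=22, d(AW,P)=25/2, d(AW,V)=35/2
step 2: merge (O,P) at d=4; branch lengths O→2, P→2; new cluster OP
  updated: d(AW,OP)=69/4, d(H,OP)=45/2, d(K,OP)=13/2, d(OP,V)=6
step 3: merge (OP,V) at d=6; branch lengths OP→1, V→3; new cluster OPV
  updated: d(AW,OPV)=52/3, d(H,OPV)=20, d(K,OPV)=34/3
step 4: merge (K,OPV) at d=34/3; branch lengths K→17/3, OPV→8/3; new cluster KOPV
  updated: d(AW,KOPV)=67/4, d(H,KOPV)=37/2
step 5: merge (AW,KOPV) at d=67/4; branch lengths AW→51/8, KOPV→65/24; new cluster AKOPVW
  updated: d(AKOPVW,H)=58/3
step 6: merge (AKOPVW,H) at d=58/3; branch lengths AKOPVW→31/24, H→29/3; new cluster AHKOPVW
final tree: (((A:2,W:2):51/8,(K:17/3,((O:2,P:2):1,V:3):8/3):65/24):31/24,H:29/3)
total length: 323/8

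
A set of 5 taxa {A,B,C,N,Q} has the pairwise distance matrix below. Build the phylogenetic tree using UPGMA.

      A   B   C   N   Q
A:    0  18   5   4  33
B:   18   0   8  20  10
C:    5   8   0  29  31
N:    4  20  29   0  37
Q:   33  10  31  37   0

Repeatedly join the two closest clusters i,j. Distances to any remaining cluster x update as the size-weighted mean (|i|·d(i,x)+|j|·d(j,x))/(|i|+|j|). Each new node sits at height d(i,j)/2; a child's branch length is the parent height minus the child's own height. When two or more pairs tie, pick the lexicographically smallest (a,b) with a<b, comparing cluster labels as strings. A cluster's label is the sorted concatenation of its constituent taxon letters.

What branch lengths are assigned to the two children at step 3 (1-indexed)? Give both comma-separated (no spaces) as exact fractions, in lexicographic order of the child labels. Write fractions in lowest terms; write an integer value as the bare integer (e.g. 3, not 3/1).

iteration 1: select A,N (d=4); attach at lengths (2, 2); label the merged cluster AN
  updated: d(AN,B)=19, d(AN,C)=17, d(AN,Q)=35
iteration 2: select B,C (d=8); attach at lengths (4, 4); label the merged cluster BC
  updated: d(AN,BC)=18, d(BC,Q)=41/2
iteration 3: select AN,BC (d=18); attach at lengths (7, 5); label the merged cluster ABCN
  updated: d(ABCN,Q)=111/4
iteration 4: select ABCN,Q (d=111/4); attach at lengths (39/8, 111/8); label the merged cluster ABCNQ
final tree: (((A:2,N:2):7,(B:4,C:4):5):39/8,Q:111/8)
total length: 171/4

7,5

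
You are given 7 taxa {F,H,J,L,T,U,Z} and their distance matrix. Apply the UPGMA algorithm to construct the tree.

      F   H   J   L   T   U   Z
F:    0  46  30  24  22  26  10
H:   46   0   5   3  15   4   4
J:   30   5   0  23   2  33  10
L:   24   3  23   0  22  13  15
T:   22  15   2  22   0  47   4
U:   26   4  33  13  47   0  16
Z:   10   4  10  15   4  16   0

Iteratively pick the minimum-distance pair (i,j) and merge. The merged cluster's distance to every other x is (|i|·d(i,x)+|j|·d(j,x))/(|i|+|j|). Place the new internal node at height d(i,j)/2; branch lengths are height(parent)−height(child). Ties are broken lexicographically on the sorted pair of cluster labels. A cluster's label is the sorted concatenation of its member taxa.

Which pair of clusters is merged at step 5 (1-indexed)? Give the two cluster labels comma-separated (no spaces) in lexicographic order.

1. join J+T (d=2) ⇒ JT; edges |J|=1, |T|=1
  updated: d(F,JT)=26, d(H,JT)=10, d(JT,L)=45/2, d(JT,U)=40, d(JT,Z)=7
2. join H+L (d=3) ⇒ HL; edges |H|=3/2, |L|=3/2
  updated: d(F,HL)=35, d(HL,JT)=65/4, d(HL,U)=17/2, d(HL,Z)=19/2
3. join JT+Z (d=7) ⇒ JTZ; edges |JT|=5/2, |Z|=7/2
  updated: d(F,JTZ)=62/3, d(HL,JTZ)=14, d(JTZ,U)=32
4. join HL+U (d=17/2) ⇒ HLU; edges |HL|=11/4, |U|=17/4
  updated: d(F,HLU)=32, d(HLU,JTZ)=20
5. join HLU+JTZ (d=20) ⇒ HJLTUZ; edges |HLU|=23/4, |JTZ|=13/2
  updated: d(F,HJLTUZ)=79/3
6. join F+HJLTUZ (d=79/3) ⇒ FHJLTUZ; edges |F|=79/6, |HJLTUZ|=19/6
final tree: (F:79/6,(((H:3/2,L:3/2):11/4,U:17/4):23/4,((J:1,T:1):5/2,Z:7/2):13/2):19/6)
total length: 559/12

HLU,JTZ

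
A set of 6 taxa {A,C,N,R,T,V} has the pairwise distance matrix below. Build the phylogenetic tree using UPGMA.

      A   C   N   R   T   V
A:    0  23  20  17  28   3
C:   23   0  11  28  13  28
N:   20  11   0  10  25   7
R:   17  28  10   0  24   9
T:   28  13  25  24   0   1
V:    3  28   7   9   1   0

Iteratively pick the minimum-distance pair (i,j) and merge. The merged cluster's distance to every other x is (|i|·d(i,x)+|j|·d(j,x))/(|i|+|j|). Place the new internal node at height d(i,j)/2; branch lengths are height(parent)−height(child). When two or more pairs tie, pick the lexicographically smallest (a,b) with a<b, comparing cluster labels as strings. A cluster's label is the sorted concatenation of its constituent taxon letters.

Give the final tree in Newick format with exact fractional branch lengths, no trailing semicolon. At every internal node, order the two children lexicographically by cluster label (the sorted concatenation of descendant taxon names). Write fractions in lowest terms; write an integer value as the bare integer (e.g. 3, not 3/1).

step 1: merge (T,V) at d=1; branch lengths T→1/2, V→1/2; new cluster TV
  updated: d(A,TV)=31/2, d(C,TV)=41/2, d(N,TV)=16, d(R,TV)=33/2
step 2: merge (N,R) at d=10; branch lengths N→5, R→5; new cluster NR
  updated: d(A,NR)=37/2, d(C,NR)=39/2, d(NR,TV)=65/4
step 3: merge (A,TV) at d=31/2; branch lengths A→31/4, TV→29/4; new cluster ATV
  updated: d(ATV,C)=64/3, d(ATV,NR)=17
step 4: merge (ATV,NR) at d=17; branch lengths ATV→3/4, NR→7/2; new cluster ANRTV
  updated: d(ANRTV,C)=103/5
step 5: merge (ANRTV,C) at d=103/5; branch lengths ANRTV→9/5, C→103/10; new cluster ACNRTV
final tree: (((A:31/4,(T:1/2,V:1/2):29/4):3/4,(N:5,R:5):7/2):9/5,C:103/10)
total length: 847/20

(((A:31/4,(T:1/2,V:1/2):29/4):3/4,(N:5,R:5):7/2):9/5,C:103/10)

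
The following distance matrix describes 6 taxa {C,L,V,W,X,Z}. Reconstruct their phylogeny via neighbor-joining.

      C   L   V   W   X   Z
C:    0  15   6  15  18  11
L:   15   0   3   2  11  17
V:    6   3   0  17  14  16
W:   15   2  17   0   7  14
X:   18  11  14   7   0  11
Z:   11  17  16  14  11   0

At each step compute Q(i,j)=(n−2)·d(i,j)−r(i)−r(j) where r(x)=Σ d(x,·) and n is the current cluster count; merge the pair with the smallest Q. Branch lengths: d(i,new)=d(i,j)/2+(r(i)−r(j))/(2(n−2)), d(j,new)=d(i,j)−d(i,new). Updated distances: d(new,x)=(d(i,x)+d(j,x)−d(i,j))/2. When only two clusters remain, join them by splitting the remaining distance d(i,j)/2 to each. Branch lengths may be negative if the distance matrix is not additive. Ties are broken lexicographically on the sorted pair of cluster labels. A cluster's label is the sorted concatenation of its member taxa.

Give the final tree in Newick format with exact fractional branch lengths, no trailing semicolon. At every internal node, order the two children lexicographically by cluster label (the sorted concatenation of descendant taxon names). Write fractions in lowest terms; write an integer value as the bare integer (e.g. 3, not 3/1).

((((C:33/8,V:15/8):17/4,Z:25/4):5/2,(L:1,W:1):15/4):17/8,X:17/8)

iteration 1: select C,V (d=6, Q=-97); attach at lengths (33/8, 15/8); label the merged cluster CV
  updated: d(CV,L)=6, d(CV,W)=13, d(CV,X)=13, d(CV,Z)=21/2
iteration 2: select L,W (d=2, Q=-66); attach at lengths (1, 1); label the merged cluster LW
  updated: d(CV,LW)=17/2, d(LW,X)=8, d(LW,Z)=29/2
iteration 3: select CV,Z (d=21/2, Q=-47); attach at lengths (17/4, 25/4); label the merged cluster CVZ
  updated: d(CVZ,LW)=25/4, d(CVZ,X)=27/4
iteration 4: select CVZ,LW (d=25/4, Q=-21); attach at lengths (5/2, 15/4); label the merged cluster CLVWZ
  updated: d(CLVWZ,X)=17/4
iteration 5: select CLVWZ,X (d=17/4); attach at lengths (17/8, 17/8); label the merged cluster CLVWXZ
final tree: ((((C:33/8,V:15/8):17/4,Z:25/4):5/2,(L:1,W:1):15/4):17/8,X:17/8)
total length: 29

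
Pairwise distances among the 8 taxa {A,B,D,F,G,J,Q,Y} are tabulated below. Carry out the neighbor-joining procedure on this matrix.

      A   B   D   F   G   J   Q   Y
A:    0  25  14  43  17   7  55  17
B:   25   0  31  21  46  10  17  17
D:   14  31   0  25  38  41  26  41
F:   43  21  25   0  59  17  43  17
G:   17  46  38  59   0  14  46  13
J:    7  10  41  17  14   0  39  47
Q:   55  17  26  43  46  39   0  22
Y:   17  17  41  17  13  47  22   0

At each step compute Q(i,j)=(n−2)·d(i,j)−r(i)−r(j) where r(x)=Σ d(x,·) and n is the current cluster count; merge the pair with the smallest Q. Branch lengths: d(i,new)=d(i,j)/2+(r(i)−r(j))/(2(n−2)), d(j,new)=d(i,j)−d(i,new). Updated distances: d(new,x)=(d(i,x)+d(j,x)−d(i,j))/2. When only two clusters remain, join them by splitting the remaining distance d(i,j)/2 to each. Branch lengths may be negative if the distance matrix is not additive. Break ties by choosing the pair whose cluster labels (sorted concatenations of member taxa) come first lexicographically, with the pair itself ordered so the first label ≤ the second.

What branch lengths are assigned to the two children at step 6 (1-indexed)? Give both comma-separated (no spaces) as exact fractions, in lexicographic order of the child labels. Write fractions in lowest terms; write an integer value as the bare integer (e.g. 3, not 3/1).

13/4,23/2

1. join G+Y (d=13, Q=-329) ⇒ GY; edges |G|=137/12, |Y|=19/12
  updated: d(A,GY)=21/2, d(B,GY)=25, d(D,GY)=33, d(F,GY)=63/2, d(GY,J)=24, d(GY,Q)=55/2
2. join A+J (d=7, Q=-515/2) ⇒ AJ; edges |A|=103/20, |J|=37/20
  updated: d(AJ,B)=14, d(AJ,D)=24, d(AJ,F)=53/2, d(AJ,GY)=55/4, d(AJ,Q)=87/2
3. join AJ+GY (d=55/4, Q=-395/2) ⇒ AGJY; edges |AJ|=23/4, |GY|=8
  updated: d(AGJY,B)=101/8, d(AGJY,D)=173/8, d(AGJY,F)=177/8, d(AGJY,Q)=229/8
4. join B+Q (d=17, Q=-581/4) ⇒ BQ; edges |B|=3, |Q|=14
  updated: d(AGJY,BQ)=97/8, d(BQ,D)=20, d(BQ,F)=47/2
5. join AGJY+BQ (d=97/8, Q=-349/4) ⇒ ABGJQY; edges |AGJY|=49/8, |BQ|=6
  updated: d(ABGJQY,D)=59/4, d(ABGJQY,F)=67/4
6. join ABGJQY+D (d=59/4, Q=-113/2) ⇒ ABDGJQY; edges |ABGJQY|=13/4, |D|=23/2
  updated: d(ABDGJQY,F)=27/2
7. join ABDGJQY+F (d=27/2) ⇒ ABDFGJQY; edges |ABDGJQY|=27/4, |F|=27/4
final tree: (((((A:103/20,J:37/20):23/4,(G:137/12,Y:19/12):8):49/8,(B:3,Q:14):6):13/4,D:23/2):27/4,F:27/4)
total length: 729/8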